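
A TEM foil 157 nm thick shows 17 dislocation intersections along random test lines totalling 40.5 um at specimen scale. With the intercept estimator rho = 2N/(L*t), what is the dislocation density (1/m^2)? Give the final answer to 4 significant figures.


rho = 2N / (L * t)
L = 40.5 um = 4.05e-05 m, t = 157 nm = 1.57e-07 m
rho = 2 * 17 / (4.05e-05 * 1.57e-07)
rho = 5.347e+12 1/m^2


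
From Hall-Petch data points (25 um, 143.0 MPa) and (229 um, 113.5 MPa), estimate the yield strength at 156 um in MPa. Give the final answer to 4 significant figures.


sigma_y = sigma0 + k / sqrt(d)
1/sqrt(d1) = 1/sqrt(2.5e-05) = 200;  1/sqrt(d2) = 66.0819
k = (sigma1 - sigma2) / (1/sqrt(d1) - 1/sqrt(d2)) = (143.0 - 113.5) / (200 - 66.0819) = 0.220284 MPa*m^0.5
sigma0 = sigma1 - k/sqrt(d1) = 143.0 - 0.220284*200 = 98.9432 MPa
sigma_y(d3) = 98.9432 + 0.220284 / sqrt(1.56e-04) = 116.6 MPa


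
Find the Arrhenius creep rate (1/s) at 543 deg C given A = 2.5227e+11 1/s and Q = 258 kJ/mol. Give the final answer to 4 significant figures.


rate = A * exp(-Q / (R*T))
T = 543 + 273.15 = 816.15 K
rate = 2.5227e+11 * exp(-258e3 / (8.314 * 816.15))
rate = 7.744e-06 1/s


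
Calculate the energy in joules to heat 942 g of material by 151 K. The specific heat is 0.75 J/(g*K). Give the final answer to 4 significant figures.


Q = m * cp * dT
Q = 942 * 0.75 * 151
Q = 106700 J


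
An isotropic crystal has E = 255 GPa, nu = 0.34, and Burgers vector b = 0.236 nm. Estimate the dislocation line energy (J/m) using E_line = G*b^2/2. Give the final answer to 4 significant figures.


Step 1: G = E / (2*(1+nu))
G = 255 / (2*(1+0.34)) = 95.1493 GPa = 9.51493e+10 Pa
Step 2: E_line = G*b^2/2
b = 0.236 nm = 2.36e-10 m
E_line = 0.5 * 9.51493e+10 * (2.36e-10)^2 = 2.65e-09 J/m


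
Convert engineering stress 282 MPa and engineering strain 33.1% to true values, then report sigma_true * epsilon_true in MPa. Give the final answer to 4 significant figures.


sigma_true = sigma_eng * (1 + epsilon_eng)
sigma_true = 282 * (1 + 0.331) = 375.342 MPa
epsilon_true = ln(1 + epsilon_eng)
epsilon_true = ln(1 + 0.331) = 0.285931
sigma_true * epsilon_true = 375.342 * 0.285931 = 107.3 MPa


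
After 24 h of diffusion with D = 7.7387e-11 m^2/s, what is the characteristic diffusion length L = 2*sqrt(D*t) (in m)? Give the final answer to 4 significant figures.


t = 24 hr = 86400 s
Diffusion length = 2*sqrt(D*t)
= 2*sqrt(7.7387e-11 * 86400)
= 5.172e-03 m


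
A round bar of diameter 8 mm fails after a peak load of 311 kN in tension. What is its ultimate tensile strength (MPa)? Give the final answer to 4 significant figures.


A0 = pi*(d/2)^2 = pi*(8/2)^2 = 50.2655 mm^2
UTS = F_max / A0 = 311*1000 / 50.2655
UTS = 6187 MPa


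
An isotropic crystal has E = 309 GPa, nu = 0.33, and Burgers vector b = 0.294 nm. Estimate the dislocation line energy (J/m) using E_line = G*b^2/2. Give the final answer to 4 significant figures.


Step 1: G = E / (2*(1+nu))
G = 309 / (2*(1+0.33)) = 116.165 GPa = 1.16165e+11 Pa
Step 2: E_line = G*b^2/2
b = 0.294 nm = 2.94e-10 m
E_line = 0.5 * 1.16165e+11 * (2.94e-10)^2 = 5.02e-09 J/m


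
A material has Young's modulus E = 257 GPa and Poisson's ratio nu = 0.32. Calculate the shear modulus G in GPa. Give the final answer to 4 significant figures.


G = E / (2*(1+nu))
G = 257 / (2*(1+0.32))
G = 97.35 GPa


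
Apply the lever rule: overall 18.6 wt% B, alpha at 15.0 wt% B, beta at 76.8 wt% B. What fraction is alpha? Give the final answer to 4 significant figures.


f_alpha = (C_beta - C0) / (C_beta - C_alpha)
f_alpha = (76.8 - 18.6) / (76.8 - 15.0)
f_alpha = 0.9417


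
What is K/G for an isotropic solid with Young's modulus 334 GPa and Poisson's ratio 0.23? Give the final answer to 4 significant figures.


G = E / (2*(1+nu))
G = 334 / (2*(1+0.23)) = 135.772 GPa
K = E / (3*(1-2*nu))
K = 334 / (3*(1-2*0.23)) = 206.173 GPa
K/G = 206.173 / 135.772 = 1.519


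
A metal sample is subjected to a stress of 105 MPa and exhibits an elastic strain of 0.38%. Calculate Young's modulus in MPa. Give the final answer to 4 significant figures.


E = sigma / epsilon
epsilon = 0.38% = 3.8e-03
E = 105 / 3.8e-03
E = 27630 MPa


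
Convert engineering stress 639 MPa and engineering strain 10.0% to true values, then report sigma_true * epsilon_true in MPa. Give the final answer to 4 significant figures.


sigma_true = sigma_eng * (1 + epsilon_eng)
sigma_true = 639 * (1 + 0.1) = 702.9 MPa
epsilon_true = ln(1 + epsilon_eng)
epsilon_true = ln(1 + 0.1) = 0.0953102
sigma_true * epsilon_true = 702.9 * 0.0953102 = 66.99 MPa


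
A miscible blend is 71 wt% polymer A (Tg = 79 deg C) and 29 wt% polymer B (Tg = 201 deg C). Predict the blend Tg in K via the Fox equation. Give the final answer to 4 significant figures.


1/Tg = w1/Tg1 + w2/Tg2 (in Kelvin)
Tg1 = 352.15 K, Tg2 = 474.15 K
1/Tg = 0.71/352.15 + 0.29/474.15
Tg = 380.5 K


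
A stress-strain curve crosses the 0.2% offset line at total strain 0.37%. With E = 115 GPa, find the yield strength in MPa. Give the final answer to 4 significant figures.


Offset strain = 0.002
Elastic strain at yield = total_strain - offset = 3.7e-03 - 0.002 = 1.7e-03
sigma_y = E * elastic_strain = 115000 * 1.7e-03
sigma_y = 195.5 MPa


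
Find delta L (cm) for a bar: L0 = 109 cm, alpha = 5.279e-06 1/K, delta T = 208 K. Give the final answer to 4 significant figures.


dL = L0 * alpha * dT
dL = 109 * 5.279e-06 * 208
dL = 0.1197 cm


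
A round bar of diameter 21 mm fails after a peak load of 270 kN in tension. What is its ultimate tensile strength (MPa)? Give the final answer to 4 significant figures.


A0 = pi*(d/2)^2 = pi*(21/2)^2 = 346.361 mm^2
UTS = F_max / A0 = 270*1000 / 346.361
UTS = 779.5 MPa


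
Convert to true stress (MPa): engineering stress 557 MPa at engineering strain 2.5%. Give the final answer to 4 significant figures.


sigma_true = sigma_eng * (1 + epsilon_eng)
sigma_true = 557 * (1 + 0.025)
sigma_true = 570.9 MPa


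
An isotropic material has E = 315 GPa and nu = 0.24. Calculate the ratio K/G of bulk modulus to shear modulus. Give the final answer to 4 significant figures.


G = E / (2*(1+nu))
G = 315 / (2*(1+0.24)) = 127.016 GPa
K = E / (3*(1-2*nu))
K = 315 / (3*(1-2*0.24)) = 201.923 GPa
K/G = 201.923 / 127.016 = 1.59


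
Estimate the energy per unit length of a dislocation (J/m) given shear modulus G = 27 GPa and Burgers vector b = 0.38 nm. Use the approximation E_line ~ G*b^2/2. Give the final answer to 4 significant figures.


E = G*b^2/2
b = 0.38 nm = 3.8e-10 m
G = 27 GPa = 2.7e+10 Pa
E = 0.5 * 2.7e+10 * (3.8e-10)^2
E = 1.949e-09 J/m


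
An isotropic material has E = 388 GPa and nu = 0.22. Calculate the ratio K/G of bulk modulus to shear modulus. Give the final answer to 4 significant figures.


G = E / (2*(1+nu))
G = 388 / (2*(1+0.22)) = 159.016 GPa
K = E / (3*(1-2*nu))
K = 388 / (3*(1-2*0.22)) = 230.952 GPa
K/G = 230.952 / 159.016 = 1.452


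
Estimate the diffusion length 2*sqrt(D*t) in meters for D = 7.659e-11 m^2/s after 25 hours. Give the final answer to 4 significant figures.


t = 25 hr = 90000 s
Diffusion length = 2*sqrt(D*t)
= 2*sqrt(7.659e-11 * 90000)
= 5.251e-03 m


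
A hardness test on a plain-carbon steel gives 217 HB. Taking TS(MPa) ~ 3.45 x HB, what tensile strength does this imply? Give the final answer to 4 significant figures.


TS (MPa) = 3.45 * HB
TS = 3.45 * 217
TS = 748.7 MPa


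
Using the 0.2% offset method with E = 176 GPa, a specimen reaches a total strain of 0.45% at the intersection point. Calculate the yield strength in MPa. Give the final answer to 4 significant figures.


Offset strain = 0.002
Elastic strain at yield = total_strain - offset = 4.5e-03 - 0.002 = 2.5e-03
sigma_y = E * elastic_strain = 176000 * 2.5e-03
sigma_y = 440 MPa


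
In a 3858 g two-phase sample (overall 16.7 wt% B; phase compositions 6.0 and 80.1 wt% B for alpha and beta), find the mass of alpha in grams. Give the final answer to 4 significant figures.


f_alpha = (C_beta - C0) / (C_beta - C_alpha)
f_alpha = (80.1 - 16.7) / (80.1 - 6.0) = 0.855601
m_alpha = f_alpha * m_total = 0.855601 * 3858 = 3301 g


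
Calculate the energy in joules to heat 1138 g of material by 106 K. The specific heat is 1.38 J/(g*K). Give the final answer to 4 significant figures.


Q = m * cp * dT
Q = 1138 * 1.38 * 106
Q = 166500 J


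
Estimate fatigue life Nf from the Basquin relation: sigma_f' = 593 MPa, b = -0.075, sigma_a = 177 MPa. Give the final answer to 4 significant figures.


sigma_a = sigma_f' * (2*Nf)^b
2*Nf = (sigma_a / sigma_f')^(1/b)
2*Nf = (177 / 593)^(1/-0.075)
2*Nf = 1.0025e+07
Nf = 5.013e+06 cycles


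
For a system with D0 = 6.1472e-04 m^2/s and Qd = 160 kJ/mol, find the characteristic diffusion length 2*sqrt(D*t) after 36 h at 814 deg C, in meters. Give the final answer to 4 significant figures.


Step 1: D = D0 * exp(-Qd/(R*T))
T = 1087.15 K
D = 6.1472e-04 * exp(-160e3 / (8.314 * 1087.15)) = 1.26133e-11 m^2/s
Step 2: L = 2*sqrt(D*t)
t = 36 h = 129600 s
L = 2*sqrt(1.26133e-11 * 129600) = 2.557e-03 m


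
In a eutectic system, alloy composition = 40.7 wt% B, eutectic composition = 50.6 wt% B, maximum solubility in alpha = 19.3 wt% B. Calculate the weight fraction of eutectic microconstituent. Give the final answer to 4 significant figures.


f_primary = (C_e - C0) / (C_e - C_alpha_max)
f_primary = (50.6 - 40.7) / (50.6 - 19.3)
f_primary = 0.316294
f_eutectic = 1 - 0.316294 = 0.6837


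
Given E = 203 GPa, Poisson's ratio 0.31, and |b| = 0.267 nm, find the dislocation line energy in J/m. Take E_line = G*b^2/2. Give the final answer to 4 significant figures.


Step 1: G = E / (2*(1+nu))
G = 203 / (2*(1+0.31)) = 77.4809 GPa = 7.74809e+10 Pa
Step 2: E_line = G*b^2/2
b = 0.267 nm = 2.67e-10 m
E_line = 0.5 * 7.74809e+10 * (2.67e-10)^2 = 2.762e-09 J/m


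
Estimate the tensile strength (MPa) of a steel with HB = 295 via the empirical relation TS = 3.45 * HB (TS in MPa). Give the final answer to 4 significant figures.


TS (MPa) = 3.45 * HB
TS = 3.45 * 295
TS = 1018 MPa


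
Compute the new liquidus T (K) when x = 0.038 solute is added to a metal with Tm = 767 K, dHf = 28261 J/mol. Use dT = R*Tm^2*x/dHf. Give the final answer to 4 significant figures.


dT = R*Tm^2*x / dHf
dT = 8.314 * 767^2 * 0.038 / 28261
dT = 6.57653 K
T_new = 767 - 6.57653 = 760.4 K


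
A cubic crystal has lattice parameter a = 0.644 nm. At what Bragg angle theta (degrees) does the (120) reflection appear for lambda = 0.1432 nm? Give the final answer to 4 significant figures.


d = a / sqrt(h^2+k^2+l^2)
d = 0.644 / sqrt(5) = 0.288006 nm
lambda = 2*d*sin(theta)  =>  sin(theta) = lambda / (2*d)
sin(theta) = 0.1432 / (2 * 0.288006) = 0.248606
theta = 14.4 deg


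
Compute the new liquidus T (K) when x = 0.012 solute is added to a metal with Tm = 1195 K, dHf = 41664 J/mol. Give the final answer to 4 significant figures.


dT = R*Tm^2*x / dHf
dT = 8.314 * 1195^2 * 0.012 / 41664
dT = 3.41953 K
T_new = 1195 - 3.41953 = 1192 K


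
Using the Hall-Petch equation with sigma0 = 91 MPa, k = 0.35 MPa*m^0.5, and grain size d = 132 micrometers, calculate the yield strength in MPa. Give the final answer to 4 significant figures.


sigma_y = sigma0 + k / sqrt(d)
d = 132 um = 1.32e-04 m
sigma_y = 91 + 0.35 / sqrt(1.32e-04)
sigma_y = 121.5 MPa


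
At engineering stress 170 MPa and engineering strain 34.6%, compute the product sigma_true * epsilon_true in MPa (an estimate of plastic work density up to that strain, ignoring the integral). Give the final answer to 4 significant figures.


sigma_true = sigma_eng * (1 + epsilon_eng)
sigma_true = 170 * (1 + 0.346) = 228.82 MPa
epsilon_true = ln(1 + epsilon_eng)
epsilon_true = ln(1 + 0.346) = 0.297137
sigma_true * epsilon_true = 228.82 * 0.297137 = 67.99 MPa


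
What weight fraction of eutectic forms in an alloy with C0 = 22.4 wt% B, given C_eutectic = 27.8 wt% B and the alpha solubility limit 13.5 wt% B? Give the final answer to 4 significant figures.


f_primary = (C_e - C0) / (C_e - C_alpha_max)
f_primary = (27.8 - 22.4) / (27.8 - 13.5)
f_primary = 0.377622
f_eutectic = 1 - 0.377622 = 0.6224


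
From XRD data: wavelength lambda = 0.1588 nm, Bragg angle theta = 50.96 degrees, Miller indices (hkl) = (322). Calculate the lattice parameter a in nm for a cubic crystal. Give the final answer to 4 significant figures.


d = lambda / (2*sin(theta))
d = 0.1588 / (2*sin(50.96 deg))
d = 0.102227 nm
a = d * sqrt(h^2+k^2+l^2) = 0.102227 * sqrt(17)
a = 0.4215 nm


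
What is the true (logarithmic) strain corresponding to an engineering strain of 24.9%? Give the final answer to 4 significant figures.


epsilon_true = ln(1 + epsilon_eng)
epsilon_true = ln(1 + 0.249)
epsilon_true = 0.2223


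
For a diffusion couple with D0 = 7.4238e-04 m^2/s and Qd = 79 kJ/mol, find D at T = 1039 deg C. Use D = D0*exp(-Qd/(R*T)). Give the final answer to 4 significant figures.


D = D0 * exp(-Qd / (R*T))
T = 1312.15 K
D = 7.4238e-04 * exp(-79e3 / (8.314 * 1312.15))
D = 5.317e-07 m^2/s


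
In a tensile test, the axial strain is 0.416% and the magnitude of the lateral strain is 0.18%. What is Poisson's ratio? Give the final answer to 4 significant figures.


nu = -epsilon_lat / epsilon_axial
Lateral strain is contraction (negative), so using magnitudes:
nu = 0.18 / 0.416
nu = 0.4327


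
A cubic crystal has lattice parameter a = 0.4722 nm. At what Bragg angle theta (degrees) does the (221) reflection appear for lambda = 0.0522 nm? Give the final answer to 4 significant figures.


d = a / sqrt(h^2+k^2+l^2)
d = 0.4722 / sqrt(9) = 0.1574 nm
lambda = 2*d*sin(theta)  =>  sin(theta) = lambda / (2*d)
sin(theta) = 0.0522 / (2 * 0.1574) = 0.16582
theta = 9.545 deg


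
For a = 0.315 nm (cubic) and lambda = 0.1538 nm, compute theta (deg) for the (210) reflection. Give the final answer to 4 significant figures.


d = a / sqrt(h^2+k^2+l^2)
d = 0.315 / sqrt(5) = 0.140872 nm
lambda = 2*d*sin(theta)  =>  sin(theta) = lambda / (2*d)
sin(theta) = 0.1538 / (2 * 0.140872) = 0.545885
theta = 33.09 deg


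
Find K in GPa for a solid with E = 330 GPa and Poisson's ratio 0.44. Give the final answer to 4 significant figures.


K = E / (3*(1-2*nu))
K = 330 / (3*(1-2*0.44))
K = 916.7 GPa


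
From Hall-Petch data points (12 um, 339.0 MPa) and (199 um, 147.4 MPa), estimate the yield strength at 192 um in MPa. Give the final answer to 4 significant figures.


sigma_y = sigma0 + k / sqrt(d)
1/sqrt(d1) = 1/sqrt(1.2e-05) = 288.675;  1/sqrt(d2) = 70.8881
k = (sigma1 - sigma2) / (1/sqrt(d1) - 1/sqrt(d2)) = (339.0 - 147.4) / (288.675 - 70.8881) = 0.879759 MPa*m^0.5
sigma0 = sigma1 - k/sqrt(d1) = 339.0 - 0.879759*288.675 = 85.0356 MPa
sigma_y(d3) = 85.0356 + 0.879759 / sqrt(1.92e-04) = 148.5 MPa


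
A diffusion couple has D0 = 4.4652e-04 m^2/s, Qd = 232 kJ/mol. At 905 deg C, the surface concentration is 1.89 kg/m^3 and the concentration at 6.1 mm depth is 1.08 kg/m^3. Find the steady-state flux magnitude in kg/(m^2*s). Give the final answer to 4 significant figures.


Step 1: D = D0 * exp(-Qd/(R*T))
T = 905 + 273.15 = 1178.15 K
D = 4.4652e-04 * exp(-232e3 / (8.314 * 1178.15)) = 2.30931e-14 m^2/s
Step 2: J = D * (C1 - C2) / dx
J = 2.30931e-14 * (1.89 - 1.08) / 6.1e-03
J = 3.066e-12 kg/(m^2*s)


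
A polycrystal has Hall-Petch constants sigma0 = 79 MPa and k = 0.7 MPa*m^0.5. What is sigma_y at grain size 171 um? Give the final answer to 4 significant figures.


sigma_y = sigma0 + k / sqrt(d)
d = 171 um = 1.71e-04 m
sigma_y = 79 + 0.7 / sqrt(1.71e-04)
sigma_y = 132.5 MPa


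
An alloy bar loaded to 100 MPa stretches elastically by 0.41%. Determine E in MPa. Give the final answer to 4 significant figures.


E = sigma / epsilon
epsilon = 0.41% = 4.1e-03
E = 100 / 4.1e-03
E = 24390 MPa


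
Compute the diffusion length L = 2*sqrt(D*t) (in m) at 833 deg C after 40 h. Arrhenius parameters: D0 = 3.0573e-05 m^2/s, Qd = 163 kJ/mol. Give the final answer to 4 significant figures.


Step 1: D = D0 * exp(-Qd/(R*T))
T = 1106.15 K
D = 3.0573e-05 * exp(-163e3 / (8.314 * 1106.15)) = 6.13579e-13 m^2/s
Step 2: L = 2*sqrt(D*t)
t = 40 h = 144000 s
L = 2*sqrt(6.13579e-13 * 144000) = 5.945e-04 m


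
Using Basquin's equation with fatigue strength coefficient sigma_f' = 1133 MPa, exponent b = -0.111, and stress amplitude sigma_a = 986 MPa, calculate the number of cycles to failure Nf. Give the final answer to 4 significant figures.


sigma_a = sigma_f' * (2*Nf)^b
2*Nf = (sigma_a / sigma_f')^(1/b)
2*Nf = (986 / 1133)^(1/-0.111)
2*Nf = 3.4972
Nf = 1.749 cycles


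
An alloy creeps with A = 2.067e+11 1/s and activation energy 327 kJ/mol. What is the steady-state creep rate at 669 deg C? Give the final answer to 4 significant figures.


rate = A * exp(-Q / (R*T))
T = 669 + 273.15 = 942.15 K
rate = 2.067e+11 * exp(-327e3 / (8.314 * 942.15))
rate = 1.532e-07 1/s


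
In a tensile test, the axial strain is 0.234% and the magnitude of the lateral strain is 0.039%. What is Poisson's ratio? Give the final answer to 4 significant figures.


nu = -epsilon_lat / epsilon_axial
Lateral strain is contraction (negative), so using magnitudes:
nu = 0.039 / 0.234
nu = 0.1667


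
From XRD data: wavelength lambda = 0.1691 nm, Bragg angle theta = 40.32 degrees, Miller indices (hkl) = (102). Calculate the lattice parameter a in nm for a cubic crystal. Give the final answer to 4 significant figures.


d = lambda / (2*sin(theta))
d = 0.1691 / (2*sin(40.32 deg))
d = 0.130669 nm
a = d * sqrt(h^2+k^2+l^2) = 0.130669 * sqrt(5)
a = 0.2922 nm


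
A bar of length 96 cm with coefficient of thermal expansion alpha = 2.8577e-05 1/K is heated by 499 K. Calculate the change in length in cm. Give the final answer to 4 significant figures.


dL = L0 * alpha * dT
dL = 96 * 2.8577e-05 * 499
dL = 1.369 cm


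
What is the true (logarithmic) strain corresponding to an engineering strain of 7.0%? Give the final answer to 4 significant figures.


epsilon_true = ln(1 + epsilon_eng)
epsilon_true = ln(1 + 0.07)
epsilon_true = 0.06766


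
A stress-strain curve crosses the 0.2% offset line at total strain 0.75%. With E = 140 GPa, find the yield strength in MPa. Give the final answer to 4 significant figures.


Offset strain = 0.002
Elastic strain at yield = total_strain - offset = 7.5e-03 - 0.002 = 5.5e-03
sigma_y = E * elastic_strain = 140000 * 5.5e-03
sigma_y = 770 MPa


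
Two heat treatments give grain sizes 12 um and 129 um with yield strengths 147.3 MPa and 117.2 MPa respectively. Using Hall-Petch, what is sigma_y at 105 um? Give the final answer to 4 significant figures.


sigma_y = sigma0 + k / sqrt(d)
1/sqrt(d1) = 1/sqrt(1.2e-05) = 288.675;  1/sqrt(d2) = 88.0451
k = (sigma1 - sigma2) / (1/sqrt(d1) - 1/sqrt(d2)) = (147.3 - 117.2) / (288.675 - 88.0451) = 0.150027 MPa*m^0.5
sigma0 = sigma1 - k/sqrt(d1) = 147.3 - 0.150027*288.675 = 103.991 MPa
sigma_y(d3) = 103.991 + 0.150027 / sqrt(1.05e-04) = 118.6 MPa


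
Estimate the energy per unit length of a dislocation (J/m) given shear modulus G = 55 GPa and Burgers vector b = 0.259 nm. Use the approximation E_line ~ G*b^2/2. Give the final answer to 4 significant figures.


E = G*b^2/2
b = 0.259 nm = 2.59e-10 m
G = 55 GPa = 5.5e+10 Pa
E = 0.5 * 5.5e+10 * (2.59e-10)^2
E = 1.845e-09 J/m


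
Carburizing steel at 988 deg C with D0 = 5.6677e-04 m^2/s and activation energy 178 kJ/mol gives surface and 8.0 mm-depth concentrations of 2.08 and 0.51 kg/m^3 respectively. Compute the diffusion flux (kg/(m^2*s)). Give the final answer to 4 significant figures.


Step 1: D = D0 * exp(-Qd/(R*T))
T = 988 + 273.15 = 1261.15 K
D = 5.6677e-04 * exp(-178e3 / (8.314 * 1261.15)) = 2.40265e-11 m^2/s
Step 2: J = D * (C1 - C2) / dx
J = 2.40265e-11 * (2.08 - 0.51) / 8e-03
J = 4.715e-09 kg/(m^2*s)


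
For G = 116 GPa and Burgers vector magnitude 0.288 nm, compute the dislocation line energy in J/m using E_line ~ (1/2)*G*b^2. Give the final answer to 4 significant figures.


E = G*b^2/2
b = 0.288 nm = 2.88e-10 m
G = 116 GPa = 1.16e+11 Pa
E = 0.5 * 1.16e+11 * (2.88e-10)^2
E = 4.811e-09 J/m


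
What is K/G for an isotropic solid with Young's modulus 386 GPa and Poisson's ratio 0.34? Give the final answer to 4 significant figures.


G = E / (2*(1+nu))
G = 386 / (2*(1+0.34)) = 144.03 GPa
K = E / (3*(1-2*nu))
K = 386 / (3*(1-2*0.34)) = 402.083 GPa
K/G = 402.083 / 144.03 = 2.792


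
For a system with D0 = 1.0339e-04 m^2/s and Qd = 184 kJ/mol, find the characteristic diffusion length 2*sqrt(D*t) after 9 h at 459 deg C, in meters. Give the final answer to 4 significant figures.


Step 1: D = D0 * exp(-Qd/(R*T))
T = 732.15 K
D = 1.0339e-04 * exp(-184e3 / (8.314 * 732.15)) = 7.70328e-18 m^2/s
Step 2: L = 2*sqrt(D*t)
t = 9 h = 32400 s
L = 2*sqrt(7.70328e-18 * 32400) = 9.992e-07 m


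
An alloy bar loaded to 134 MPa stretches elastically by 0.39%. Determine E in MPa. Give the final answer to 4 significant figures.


E = sigma / epsilon
epsilon = 0.39% = 3.9e-03
E = 134 / 3.9e-03
E = 34360 MPa


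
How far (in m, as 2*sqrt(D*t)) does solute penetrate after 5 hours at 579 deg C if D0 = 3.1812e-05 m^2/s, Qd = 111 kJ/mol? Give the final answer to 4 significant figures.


Step 1: D = D0 * exp(-Qd/(R*T))
T = 852.15 K
D = 3.1812e-05 * exp(-111e3 / (8.314 * 852.15)) = 4.99259e-12 m^2/s
Step 2: L = 2*sqrt(D*t)
t = 5 h = 18000 s
L = 2*sqrt(4.99259e-12 * 18000) = 5.996e-04 m


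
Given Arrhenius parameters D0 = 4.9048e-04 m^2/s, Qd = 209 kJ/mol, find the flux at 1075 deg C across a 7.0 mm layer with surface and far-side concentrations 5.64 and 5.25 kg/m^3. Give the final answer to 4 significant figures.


Step 1: D = D0 * exp(-Qd/(R*T))
T = 1075 + 273.15 = 1348.15 K
D = 4.9048e-04 * exp(-209e3 / (8.314 * 1348.15)) = 3.91323e-12 m^2/s
Step 2: J = D * (C1 - C2) / dx
J = 3.91323e-12 * (5.64 - 5.25) / 7e-03
J = 2.18e-10 kg/(m^2*s)


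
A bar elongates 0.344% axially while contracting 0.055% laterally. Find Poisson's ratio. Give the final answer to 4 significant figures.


nu = -epsilon_lat / epsilon_axial
Lateral strain is contraction (negative), so using magnitudes:
nu = 0.055 / 0.344
nu = 0.1599


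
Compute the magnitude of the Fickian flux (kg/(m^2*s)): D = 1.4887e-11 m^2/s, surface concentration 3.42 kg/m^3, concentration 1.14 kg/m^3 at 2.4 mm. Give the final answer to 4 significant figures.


J = -D * (dC/dx) = D * (C1 - C2) / dx
J = 1.4887e-11 * (3.42 - 1.14) / 2.4e-03
J = 1.414e-08 kg/(m^2*s)


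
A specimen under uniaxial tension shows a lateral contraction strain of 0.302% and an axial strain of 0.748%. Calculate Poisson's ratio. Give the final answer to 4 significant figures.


nu = -epsilon_lat / epsilon_axial
Lateral strain is contraction (negative), so using magnitudes:
nu = 0.302 / 0.748
nu = 0.4037


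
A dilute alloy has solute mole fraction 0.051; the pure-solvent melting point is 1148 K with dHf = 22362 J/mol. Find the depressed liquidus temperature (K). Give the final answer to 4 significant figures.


dT = R*Tm^2*x / dHf
dT = 8.314 * 1148^2 * 0.051 / 22362
dT = 24.9893 K
T_new = 1148 - 24.9893 = 1123 K


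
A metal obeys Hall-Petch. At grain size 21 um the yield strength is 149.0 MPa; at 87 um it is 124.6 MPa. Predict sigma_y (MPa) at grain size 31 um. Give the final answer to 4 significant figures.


sigma_y = sigma0 + k / sqrt(d)
1/sqrt(d1) = 1/sqrt(2.1e-05) = 218.218;  1/sqrt(d2) = 107.211
k = (sigma1 - sigma2) / (1/sqrt(d1) - 1/sqrt(d2)) = (149.0 - 124.6) / (218.218 - 107.211) = 0.219807 MPa*m^0.5
sigma0 = sigma1 - k/sqrt(d1) = 149.0 - 0.219807*218.218 = 101.034 MPa
sigma_y(d3) = 101.034 + 0.219807 / sqrt(3.1e-05) = 140.5 MPa


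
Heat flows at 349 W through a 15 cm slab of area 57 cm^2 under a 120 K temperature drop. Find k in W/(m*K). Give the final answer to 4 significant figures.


k = Q*L / (A*dT)
L = 0.15 m, A = 5.7e-03 m^2
k = 349 * 0.15 / (5.7e-03 * 120)
k = 76.54 W/(m*K)


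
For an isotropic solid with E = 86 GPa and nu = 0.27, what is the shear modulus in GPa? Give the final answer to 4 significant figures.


G = E / (2*(1+nu))
G = 86 / (2*(1+0.27))
G = 33.86 GPa


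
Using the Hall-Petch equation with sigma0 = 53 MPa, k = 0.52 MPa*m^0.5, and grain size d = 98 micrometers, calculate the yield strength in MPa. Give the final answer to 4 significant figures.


sigma_y = sigma0 + k / sqrt(d)
d = 98 um = 9.8e-05 m
sigma_y = 53 + 0.52 / sqrt(9.8e-05)
sigma_y = 105.5 MPa


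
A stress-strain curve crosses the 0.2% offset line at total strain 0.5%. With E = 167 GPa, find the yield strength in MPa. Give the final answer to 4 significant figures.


Offset strain = 0.002
Elastic strain at yield = total_strain - offset = 5e-03 - 0.002 = 3e-03
sigma_y = E * elastic_strain = 167000 * 3e-03
sigma_y = 501 MPa


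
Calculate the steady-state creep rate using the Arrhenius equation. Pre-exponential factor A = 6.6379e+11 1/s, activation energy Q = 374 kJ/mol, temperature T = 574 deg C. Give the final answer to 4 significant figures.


rate = A * exp(-Q / (R*T))
T = 574 + 273.15 = 847.15 K
rate = 6.6379e+11 * exp(-374e3 / (8.314 * 847.15))
rate = 5.763e-12 1/s


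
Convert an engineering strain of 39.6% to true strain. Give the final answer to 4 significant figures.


epsilon_true = ln(1 + epsilon_eng)
epsilon_true = ln(1 + 0.396)
epsilon_true = 0.3336


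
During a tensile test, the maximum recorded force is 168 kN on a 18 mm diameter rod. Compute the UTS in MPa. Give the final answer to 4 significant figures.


A0 = pi*(d/2)^2 = pi*(18/2)^2 = 254.469 mm^2
UTS = F_max / A0 = 168*1000 / 254.469
UTS = 660.2 MPa


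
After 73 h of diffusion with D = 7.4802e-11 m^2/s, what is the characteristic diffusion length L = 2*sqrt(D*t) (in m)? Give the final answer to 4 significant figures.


t = 73 hr = 262800 s
Diffusion length = 2*sqrt(D*t)
= 2*sqrt(7.4802e-11 * 262800)
= 8.867e-03 m


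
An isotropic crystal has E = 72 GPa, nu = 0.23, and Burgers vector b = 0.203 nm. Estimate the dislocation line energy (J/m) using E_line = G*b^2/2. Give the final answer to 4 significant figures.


Step 1: G = E / (2*(1+nu))
G = 72 / (2*(1+0.23)) = 29.2683 GPa = 2.92683e+10 Pa
Step 2: E_line = G*b^2/2
b = 0.203 nm = 2.03e-10 m
E_line = 0.5 * 2.92683e+10 * (2.03e-10)^2 = 6.031e-10 J/m


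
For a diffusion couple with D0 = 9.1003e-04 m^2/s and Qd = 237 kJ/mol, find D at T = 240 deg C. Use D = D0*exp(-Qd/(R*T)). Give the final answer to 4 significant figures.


D = D0 * exp(-Qd / (R*T))
T = 513.15 K
D = 9.1003e-04 * exp(-237e3 / (8.314 * 513.15))
D = 6.815e-28 m^2/s


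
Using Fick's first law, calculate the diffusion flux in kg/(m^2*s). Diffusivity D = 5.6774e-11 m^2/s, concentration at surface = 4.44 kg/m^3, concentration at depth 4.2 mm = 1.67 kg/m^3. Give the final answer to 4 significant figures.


J = -D * (dC/dx) = D * (C1 - C2) / dx
J = 5.6774e-11 * (4.44 - 1.67) / 4.2e-03
J = 3.744e-08 kg/(m^2*s)


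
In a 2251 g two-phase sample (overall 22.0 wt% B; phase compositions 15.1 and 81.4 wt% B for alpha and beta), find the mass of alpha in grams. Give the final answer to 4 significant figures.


f_alpha = (C_beta - C0) / (C_beta - C_alpha)
f_alpha = (81.4 - 22.0) / (81.4 - 15.1) = 0.895928
m_alpha = f_alpha * m_total = 0.895928 * 2251 = 2017 g


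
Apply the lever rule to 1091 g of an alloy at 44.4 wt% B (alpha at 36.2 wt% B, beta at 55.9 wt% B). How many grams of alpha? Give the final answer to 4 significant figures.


f_alpha = (C_beta - C0) / (C_beta - C_alpha)
f_alpha = (55.9 - 44.4) / (55.9 - 36.2) = 0.583756
m_alpha = f_alpha * m_total = 0.583756 * 1091 = 636.9 g


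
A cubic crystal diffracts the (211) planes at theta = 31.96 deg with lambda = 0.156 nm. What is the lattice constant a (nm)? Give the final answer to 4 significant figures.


d = lambda / (2*sin(theta))
d = 0.156 / (2*sin(31.96 deg))
d = 0.147357 nm
a = d * sqrt(h^2+k^2+l^2) = 0.147357 * sqrt(6)
a = 0.3609 nm


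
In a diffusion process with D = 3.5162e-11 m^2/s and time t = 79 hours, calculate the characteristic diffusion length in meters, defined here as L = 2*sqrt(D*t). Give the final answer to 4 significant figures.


t = 79 hr = 284400 s
Diffusion length = 2*sqrt(D*t)
= 2*sqrt(3.5162e-11 * 284400)
= 6.325e-03 m


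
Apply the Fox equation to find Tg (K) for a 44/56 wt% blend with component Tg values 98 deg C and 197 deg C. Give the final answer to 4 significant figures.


1/Tg = w1/Tg1 + w2/Tg2 (in Kelvin)
Tg1 = 371.15 K, Tg2 = 470.15 K
1/Tg = 0.44/371.15 + 0.56/470.15
Tg = 420.8 K


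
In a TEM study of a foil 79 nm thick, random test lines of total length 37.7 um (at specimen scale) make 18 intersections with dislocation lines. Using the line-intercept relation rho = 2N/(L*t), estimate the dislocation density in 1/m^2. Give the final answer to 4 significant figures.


rho = 2N / (L * t)
L = 37.7 um = 3.77e-05 m, t = 79 nm = 7.9e-08 m
rho = 2 * 18 / (3.77e-05 * 7.9e-08)
rho = 1.209e+13 1/m^2


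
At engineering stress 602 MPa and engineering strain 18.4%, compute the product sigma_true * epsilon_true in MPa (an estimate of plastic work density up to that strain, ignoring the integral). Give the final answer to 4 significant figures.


sigma_true = sigma_eng * (1 + epsilon_eng)
sigma_true = 602 * (1 + 0.184) = 712.768 MPa
epsilon_true = ln(1 + epsilon_eng)
epsilon_true = ln(1 + 0.184) = 0.168899
sigma_true * epsilon_true = 712.768 * 0.168899 = 120.4 MPa


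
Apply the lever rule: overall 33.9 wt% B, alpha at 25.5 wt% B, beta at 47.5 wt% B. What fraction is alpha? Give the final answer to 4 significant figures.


f_alpha = (C_beta - C0) / (C_beta - C_alpha)
f_alpha = (47.5 - 33.9) / (47.5 - 25.5)
f_alpha = 0.6182


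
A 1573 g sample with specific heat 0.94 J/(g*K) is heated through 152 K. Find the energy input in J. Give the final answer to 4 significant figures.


Q = m * cp * dT
Q = 1573 * 0.94 * 152
Q = 224800 J


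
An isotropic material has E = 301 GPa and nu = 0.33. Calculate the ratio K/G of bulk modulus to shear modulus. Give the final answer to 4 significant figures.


G = E / (2*(1+nu))
G = 301 / (2*(1+0.33)) = 113.158 GPa
K = E / (3*(1-2*nu))
K = 301 / (3*(1-2*0.33)) = 295.098 GPa
K/G = 295.098 / 113.158 = 2.608


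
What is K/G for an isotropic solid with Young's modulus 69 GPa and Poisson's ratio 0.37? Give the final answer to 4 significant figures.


G = E / (2*(1+nu))
G = 69 / (2*(1+0.37)) = 25.1825 GPa
K = E / (3*(1-2*nu))
K = 69 / (3*(1-2*0.37)) = 88.4615 GPa
K/G = 88.4615 / 25.1825 = 3.513


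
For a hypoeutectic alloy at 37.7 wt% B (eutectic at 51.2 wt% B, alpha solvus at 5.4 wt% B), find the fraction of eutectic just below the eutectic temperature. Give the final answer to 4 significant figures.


f_primary = (C_e - C0) / (C_e - C_alpha_max)
f_primary = (51.2 - 37.7) / (51.2 - 5.4)
f_primary = 0.29476
f_eutectic = 1 - 0.29476 = 0.7052


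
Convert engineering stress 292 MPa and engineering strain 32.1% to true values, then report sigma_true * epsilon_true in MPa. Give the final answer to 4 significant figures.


sigma_true = sigma_eng * (1 + epsilon_eng)
sigma_true = 292 * (1 + 0.321) = 385.732 MPa
epsilon_true = ln(1 + epsilon_eng)
epsilon_true = ln(1 + 0.321) = 0.278389
sigma_true * epsilon_true = 385.732 * 0.278389 = 107.4 MPa


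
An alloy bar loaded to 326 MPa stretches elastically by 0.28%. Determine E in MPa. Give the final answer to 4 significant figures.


E = sigma / epsilon
epsilon = 0.28% = 2.8e-03
E = 326 / 2.8e-03
E = 116400 MPa


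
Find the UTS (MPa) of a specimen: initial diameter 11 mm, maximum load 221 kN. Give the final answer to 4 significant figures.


A0 = pi*(d/2)^2 = pi*(11/2)^2 = 95.0332 mm^2
UTS = F_max / A0 = 221*1000 / 95.0332
UTS = 2326 MPa


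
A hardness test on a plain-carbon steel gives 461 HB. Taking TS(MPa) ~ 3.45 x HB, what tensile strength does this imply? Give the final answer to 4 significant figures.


TS (MPa) = 3.45 * HB
TS = 3.45 * 461
TS = 1590 MPa


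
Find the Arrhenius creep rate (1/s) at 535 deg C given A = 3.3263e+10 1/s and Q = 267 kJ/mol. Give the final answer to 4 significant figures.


rate = A * exp(-Q / (R*T))
T = 535 + 273.15 = 808.15 K
rate = 3.3263e+10 * exp(-267e3 / (8.314 * 808.15))
rate = 1.836e-07 1/s


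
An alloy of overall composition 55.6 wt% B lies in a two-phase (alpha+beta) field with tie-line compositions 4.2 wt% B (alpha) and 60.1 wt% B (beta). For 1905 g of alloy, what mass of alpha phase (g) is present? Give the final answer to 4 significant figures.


f_alpha = (C_beta - C0) / (C_beta - C_alpha)
f_alpha = (60.1 - 55.6) / (60.1 - 4.2) = 0.0805009
m_alpha = f_alpha * m_total = 0.0805009 * 1905 = 153.4 g


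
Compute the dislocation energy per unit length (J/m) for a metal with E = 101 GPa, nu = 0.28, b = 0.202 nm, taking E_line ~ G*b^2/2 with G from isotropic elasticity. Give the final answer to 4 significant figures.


Step 1: G = E / (2*(1+nu))
G = 101 / (2*(1+0.28)) = 39.4531 GPa = 3.94531e+10 Pa
Step 2: E_line = G*b^2/2
b = 0.202 nm = 2.02e-10 m
E_line = 0.5 * 3.94531e+10 * (2.02e-10)^2 = 8.049e-10 J/m


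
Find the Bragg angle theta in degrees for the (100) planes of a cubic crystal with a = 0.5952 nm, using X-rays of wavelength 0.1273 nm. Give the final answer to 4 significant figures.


d = a / sqrt(h^2+k^2+l^2)
d = 0.5952 / sqrt(1) = 0.5952 nm
lambda = 2*d*sin(theta)  =>  sin(theta) = lambda / (2*d)
sin(theta) = 0.1273 / (2 * 0.5952) = 0.106939
theta = 6.139 deg


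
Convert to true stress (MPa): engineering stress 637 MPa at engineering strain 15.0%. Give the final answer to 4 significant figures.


sigma_true = sigma_eng * (1 + epsilon_eng)
sigma_true = 637 * (1 + 0.15)
sigma_true = 732.6 MPa


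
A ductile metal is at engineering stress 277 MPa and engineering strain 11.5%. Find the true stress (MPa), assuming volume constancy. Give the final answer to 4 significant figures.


sigma_true = sigma_eng * (1 + epsilon_eng)
sigma_true = 277 * (1 + 0.115)
sigma_true = 308.9 MPa


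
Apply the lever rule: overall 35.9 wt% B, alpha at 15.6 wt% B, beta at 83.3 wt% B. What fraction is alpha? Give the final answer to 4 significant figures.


f_alpha = (C_beta - C0) / (C_beta - C_alpha)
f_alpha = (83.3 - 35.9) / (83.3 - 15.6)
f_alpha = 0.7001


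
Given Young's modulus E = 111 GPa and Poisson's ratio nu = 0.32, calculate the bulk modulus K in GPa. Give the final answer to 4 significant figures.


K = E / (3*(1-2*nu))
K = 111 / (3*(1-2*0.32))
K = 102.8 GPa


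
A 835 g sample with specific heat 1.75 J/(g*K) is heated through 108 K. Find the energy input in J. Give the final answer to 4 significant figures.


Q = m * cp * dT
Q = 835 * 1.75 * 108
Q = 157800 J


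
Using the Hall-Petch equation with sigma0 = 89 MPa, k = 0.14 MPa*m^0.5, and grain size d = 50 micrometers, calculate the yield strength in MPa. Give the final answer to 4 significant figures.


sigma_y = sigma0 + k / sqrt(d)
d = 50 um = 5e-05 m
sigma_y = 89 + 0.14 / sqrt(5e-05)
sigma_y = 108.8 MPa


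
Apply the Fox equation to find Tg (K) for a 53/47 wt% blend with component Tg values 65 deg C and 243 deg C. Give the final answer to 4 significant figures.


1/Tg = w1/Tg1 + w2/Tg2 (in Kelvin)
Tg1 = 338.15 K, Tg2 = 516.15 K
1/Tg = 0.53/338.15 + 0.47/516.15
Tg = 403.6 K


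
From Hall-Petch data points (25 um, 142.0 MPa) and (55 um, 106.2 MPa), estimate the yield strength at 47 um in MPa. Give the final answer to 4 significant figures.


sigma_y = sigma0 + k / sqrt(d)
1/sqrt(d1) = 1/sqrt(2.5e-05) = 200;  1/sqrt(d2) = 134.84
k = (sigma1 - sigma2) / (1/sqrt(d1) - 1/sqrt(d2)) = (142.0 - 106.2) / (200 - 134.84) = 0.549417 MPa*m^0.5
sigma0 = sigma1 - k/sqrt(d1) = 142.0 - 0.549417*200 = 32.1167 MPa
sigma_y(d3) = 32.1167 + 0.549417 / sqrt(4.7e-05) = 112.3 MPa


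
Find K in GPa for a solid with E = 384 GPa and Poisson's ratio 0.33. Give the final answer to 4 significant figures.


K = E / (3*(1-2*nu))
K = 384 / (3*(1-2*0.33))
K = 376.5 GPa


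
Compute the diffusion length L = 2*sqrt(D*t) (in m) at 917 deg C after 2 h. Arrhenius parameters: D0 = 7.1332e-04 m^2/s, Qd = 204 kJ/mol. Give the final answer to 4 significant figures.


Step 1: D = D0 * exp(-Qd/(R*T))
T = 1190.15 K
D = 7.1332e-04 * exp(-204e3 / (8.314 * 1190.15)) = 7.9356e-13 m^2/s
Step 2: L = 2*sqrt(D*t)
t = 2 h = 7200 s
L = 2*sqrt(7.9356e-13 * 7200) = 1.512e-04 m


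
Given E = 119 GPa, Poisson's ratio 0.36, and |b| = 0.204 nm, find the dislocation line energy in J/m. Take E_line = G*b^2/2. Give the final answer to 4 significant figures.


Step 1: G = E / (2*(1+nu))
G = 119 / (2*(1+0.36)) = 43.75 GPa = 4.375e+10 Pa
Step 2: E_line = G*b^2/2
b = 0.204 nm = 2.04e-10 m
E_line = 0.5 * 4.375e+10 * (2.04e-10)^2 = 9.104e-10 J/m


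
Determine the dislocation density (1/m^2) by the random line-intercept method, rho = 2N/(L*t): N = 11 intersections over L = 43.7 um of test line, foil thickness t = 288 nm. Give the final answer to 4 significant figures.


rho = 2N / (L * t)
L = 43.7 um = 4.37e-05 m, t = 288 nm = 2.88e-07 m
rho = 2 * 11 / (4.37e-05 * 2.88e-07)
rho = 1.748e+12 1/m^2


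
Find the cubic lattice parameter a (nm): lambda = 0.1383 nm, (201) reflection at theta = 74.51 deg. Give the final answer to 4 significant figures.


d = lambda / (2*sin(theta))
d = 0.1383 / (2*sin(74.51 deg))
d = 0.0717564 nm
a = d * sqrt(h^2+k^2+l^2) = 0.0717564 * sqrt(5)
a = 0.1605 nm


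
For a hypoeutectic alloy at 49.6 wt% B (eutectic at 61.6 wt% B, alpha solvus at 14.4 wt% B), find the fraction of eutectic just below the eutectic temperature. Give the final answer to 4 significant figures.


f_primary = (C_e - C0) / (C_e - C_alpha_max)
f_primary = (61.6 - 49.6) / (61.6 - 14.4)
f_primary = 0.254237
f_eutectic = 1 - 0.254237 = 0.7458


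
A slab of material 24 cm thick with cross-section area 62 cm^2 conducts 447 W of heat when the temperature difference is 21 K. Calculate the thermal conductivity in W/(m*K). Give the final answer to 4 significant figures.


k = Q*L / (A*dT)
L = 0.24 m, A = 6.2e-03 m^2
k = 447 * 0.24 / (6.2e-03 * 21)
k = 824 W/(m*K)


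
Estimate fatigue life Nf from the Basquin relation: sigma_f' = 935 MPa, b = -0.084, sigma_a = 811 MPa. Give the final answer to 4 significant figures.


sigma_a = sigma_f' * (2*Nf)^b
2*Nf = (sigma_a / sigma_f')^(1/b)
2*Nf = (811 / 935)^(1/-0.084)
2*Nf = 5.44007
Nf = 2.72 cycles


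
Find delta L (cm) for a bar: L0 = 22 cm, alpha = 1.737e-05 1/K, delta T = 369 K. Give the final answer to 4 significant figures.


dL = L0 * alpha * dT
dL = 22 * 1.737e-05 * 369
dL = 0.141 cm


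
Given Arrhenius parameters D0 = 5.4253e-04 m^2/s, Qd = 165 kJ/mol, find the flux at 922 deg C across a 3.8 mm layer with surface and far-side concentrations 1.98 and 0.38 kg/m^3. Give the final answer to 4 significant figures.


Step 1: D = D0 * exp(-Qd/(R*T))
T = 922 + 273.15 = 1195.15 K
D = 5.4253e-04 * exp(-165e3 / (8.314 * 1195.15)) = 3.33238e-11 m^2/s
Step 2: J = D * (C1 - C2) / dx
J = 3.33238e-11 * (1.98 - 0.38) / 3.8e-03
J = 1.403e-08 kg/(m^2*s)


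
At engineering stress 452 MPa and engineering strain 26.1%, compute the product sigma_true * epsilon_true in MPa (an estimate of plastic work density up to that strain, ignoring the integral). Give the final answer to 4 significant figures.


sigma_true = sigma_eng * (1 + epsilon_eng)
sigma_true = 452 * (1 + 0.261) = 569.972 MPa
epsilon_true = ln(1 + epsilon_eng)
epsilon_true = ln(1 + 0.261) = 0.231905
sigma_true * epsilon_true = 569.972 * 0.231905 = 132.2 MPa


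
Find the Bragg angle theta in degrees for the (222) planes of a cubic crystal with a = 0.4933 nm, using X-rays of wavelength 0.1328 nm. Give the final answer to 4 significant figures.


d = a / sqrt(h^2+k^2+l^2)
d = 0.4933 / sqrt(12) = 0.142403 nm
lambda = 2*d*sin(theta)  =>  sin(theta) = lambda / (2*d)
sin(theta) = 0.1328 / (2 * 0.142403) = 0.466281
theta = 27.79 deg


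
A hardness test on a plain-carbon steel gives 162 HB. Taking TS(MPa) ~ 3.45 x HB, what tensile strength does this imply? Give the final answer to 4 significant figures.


TS (MPa) = 3.45 * HB
TS = 3.45 * 162
TS = 558.9 MPa
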